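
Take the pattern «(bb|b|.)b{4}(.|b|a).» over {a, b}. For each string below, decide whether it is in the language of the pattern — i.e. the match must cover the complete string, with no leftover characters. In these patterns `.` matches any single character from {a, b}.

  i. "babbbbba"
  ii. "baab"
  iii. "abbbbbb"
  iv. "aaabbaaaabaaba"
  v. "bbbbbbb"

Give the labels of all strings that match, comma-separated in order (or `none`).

iii, v

i → no match
ii → no match
iii → match
iv → no match
v → match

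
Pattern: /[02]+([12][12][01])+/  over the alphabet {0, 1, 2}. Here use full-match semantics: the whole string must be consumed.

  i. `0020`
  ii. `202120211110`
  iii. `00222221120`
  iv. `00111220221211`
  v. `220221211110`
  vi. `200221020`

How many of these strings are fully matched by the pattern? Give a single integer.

i → no match
ii → match
iii → match
iv → match
v → match
vi → no match
Total matched: 4

4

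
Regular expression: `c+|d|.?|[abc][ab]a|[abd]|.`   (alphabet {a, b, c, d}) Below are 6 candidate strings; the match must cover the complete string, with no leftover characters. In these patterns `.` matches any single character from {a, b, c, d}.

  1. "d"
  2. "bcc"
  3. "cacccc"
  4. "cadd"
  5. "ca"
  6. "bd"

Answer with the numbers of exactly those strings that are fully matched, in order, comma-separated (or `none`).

1

1 → match
2 → no match
3 → no match
4 → no match
5 → no match
6 → no match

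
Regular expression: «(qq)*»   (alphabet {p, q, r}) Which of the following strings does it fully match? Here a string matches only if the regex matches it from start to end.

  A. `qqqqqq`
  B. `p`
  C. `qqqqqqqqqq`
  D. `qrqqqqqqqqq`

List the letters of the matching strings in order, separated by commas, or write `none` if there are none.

A → match
B → no match
C → match
D → no match

A, C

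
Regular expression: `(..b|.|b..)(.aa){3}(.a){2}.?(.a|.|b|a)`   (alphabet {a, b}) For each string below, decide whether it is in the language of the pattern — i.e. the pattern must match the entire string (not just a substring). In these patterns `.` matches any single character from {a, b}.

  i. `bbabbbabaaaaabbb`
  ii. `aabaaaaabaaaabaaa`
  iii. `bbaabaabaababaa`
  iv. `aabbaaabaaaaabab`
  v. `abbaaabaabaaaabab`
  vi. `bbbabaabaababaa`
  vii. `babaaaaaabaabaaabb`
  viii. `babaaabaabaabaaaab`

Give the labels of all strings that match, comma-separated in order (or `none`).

i → no match
ii → no match
iii → match
iv → no match
v → match
vi → no match
vii → match
viii → match

iii, v, vii, viii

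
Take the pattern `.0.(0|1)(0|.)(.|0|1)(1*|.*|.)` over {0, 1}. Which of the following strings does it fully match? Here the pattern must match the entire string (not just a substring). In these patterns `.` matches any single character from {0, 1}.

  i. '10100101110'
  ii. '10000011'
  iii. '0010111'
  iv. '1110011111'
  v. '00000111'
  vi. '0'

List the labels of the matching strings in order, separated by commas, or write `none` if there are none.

i, ii, iii, v

i. '10100101110' → match
ii. '10000011' → match
iii. '0010111' → match
iv. '1110011111' → no match
v. '00000111' → match
vi. '0' → no match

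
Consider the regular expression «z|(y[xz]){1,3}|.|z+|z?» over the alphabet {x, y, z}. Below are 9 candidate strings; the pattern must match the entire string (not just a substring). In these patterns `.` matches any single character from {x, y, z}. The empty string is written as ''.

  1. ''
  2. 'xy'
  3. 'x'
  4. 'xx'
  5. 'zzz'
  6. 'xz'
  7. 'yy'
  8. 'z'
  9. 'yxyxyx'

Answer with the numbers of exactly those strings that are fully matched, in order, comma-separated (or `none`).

1 → match
2 → no match
3 → match
4 → no match
5 → match
6 → no match
7 → no match
8 → match
9 → match

1, 3, 5, 8, 9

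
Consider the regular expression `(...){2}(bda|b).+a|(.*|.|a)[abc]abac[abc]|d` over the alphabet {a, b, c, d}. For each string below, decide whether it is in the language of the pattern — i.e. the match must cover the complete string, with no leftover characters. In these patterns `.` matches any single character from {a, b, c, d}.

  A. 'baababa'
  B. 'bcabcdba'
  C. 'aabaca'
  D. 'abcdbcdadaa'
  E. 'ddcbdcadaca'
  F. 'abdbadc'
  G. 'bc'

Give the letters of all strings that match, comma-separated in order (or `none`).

C

A → no match
B → no match
C → match
D → no match
E → no match
F → no match
G → no match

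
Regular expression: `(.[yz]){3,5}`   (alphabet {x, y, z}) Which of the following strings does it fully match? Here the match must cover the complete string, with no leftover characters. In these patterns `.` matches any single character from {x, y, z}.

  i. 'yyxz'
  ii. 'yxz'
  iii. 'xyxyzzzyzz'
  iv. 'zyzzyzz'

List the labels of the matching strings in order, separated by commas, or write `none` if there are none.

i. 'yyxz' → no match
ii. 'yxz' → no match
iii. 'xyxyzzzyzz' → match
iv. 'zyzzyzz' → no match

iii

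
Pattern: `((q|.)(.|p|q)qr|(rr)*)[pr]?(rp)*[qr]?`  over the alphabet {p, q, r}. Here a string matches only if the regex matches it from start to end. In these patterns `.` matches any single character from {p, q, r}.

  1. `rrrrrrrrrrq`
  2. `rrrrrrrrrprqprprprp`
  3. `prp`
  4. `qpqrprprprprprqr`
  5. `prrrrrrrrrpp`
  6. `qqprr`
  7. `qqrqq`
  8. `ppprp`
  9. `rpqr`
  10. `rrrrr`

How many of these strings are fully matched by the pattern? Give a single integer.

4

1 → match
2 → no match
3 → match
4 → no match
5 → no match
6 → no match
7 → no match
8 → no match
9 → match
10 → match
Total matched: 4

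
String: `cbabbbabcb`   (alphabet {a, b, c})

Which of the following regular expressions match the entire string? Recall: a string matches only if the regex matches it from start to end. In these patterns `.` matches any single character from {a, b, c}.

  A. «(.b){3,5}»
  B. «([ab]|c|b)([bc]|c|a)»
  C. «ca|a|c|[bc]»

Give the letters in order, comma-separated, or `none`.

A → match
B → no match
C → no match

A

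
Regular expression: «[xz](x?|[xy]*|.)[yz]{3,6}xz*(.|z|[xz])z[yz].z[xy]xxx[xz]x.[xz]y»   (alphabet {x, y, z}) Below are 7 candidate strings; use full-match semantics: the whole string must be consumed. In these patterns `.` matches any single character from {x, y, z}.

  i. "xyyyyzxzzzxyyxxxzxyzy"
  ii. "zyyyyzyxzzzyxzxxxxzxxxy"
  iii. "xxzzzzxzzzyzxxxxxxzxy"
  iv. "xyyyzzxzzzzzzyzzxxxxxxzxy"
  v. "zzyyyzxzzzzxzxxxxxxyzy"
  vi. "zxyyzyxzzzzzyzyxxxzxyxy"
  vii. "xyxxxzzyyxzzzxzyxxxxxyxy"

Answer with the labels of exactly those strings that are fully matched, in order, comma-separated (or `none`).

i → no match
ii → match
iii → match
iv → match
v → match
vi → match
vii → match

ii, iii, iv, v, vi, vii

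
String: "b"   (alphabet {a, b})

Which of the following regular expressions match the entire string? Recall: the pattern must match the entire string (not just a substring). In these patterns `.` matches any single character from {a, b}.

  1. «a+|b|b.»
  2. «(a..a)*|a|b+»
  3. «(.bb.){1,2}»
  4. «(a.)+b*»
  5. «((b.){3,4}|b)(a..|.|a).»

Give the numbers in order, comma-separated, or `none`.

1, 2

1 → match
2 → match
3 → no match
4 → no match — must start with "a"
5 → no match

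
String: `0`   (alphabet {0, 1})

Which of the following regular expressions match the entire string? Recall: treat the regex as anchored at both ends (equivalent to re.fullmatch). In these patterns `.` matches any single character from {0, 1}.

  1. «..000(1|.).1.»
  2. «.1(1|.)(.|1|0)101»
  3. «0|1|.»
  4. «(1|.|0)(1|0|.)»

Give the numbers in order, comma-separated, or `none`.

3

1 → no match
2 → no match — must end with `101`
3 → match
4 → no match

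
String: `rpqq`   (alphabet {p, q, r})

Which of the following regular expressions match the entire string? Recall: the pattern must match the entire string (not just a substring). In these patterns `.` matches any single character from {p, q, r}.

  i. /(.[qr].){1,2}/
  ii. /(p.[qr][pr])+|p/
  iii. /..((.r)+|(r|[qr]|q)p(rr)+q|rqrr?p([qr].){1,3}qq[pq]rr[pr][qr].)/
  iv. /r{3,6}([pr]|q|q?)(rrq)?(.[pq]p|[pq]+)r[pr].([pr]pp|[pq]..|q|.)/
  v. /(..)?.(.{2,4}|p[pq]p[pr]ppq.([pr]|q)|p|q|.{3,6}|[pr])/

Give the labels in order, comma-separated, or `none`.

i → no match
ii → no match — must start with `p`
iii → no match
iv → no match
v → match

v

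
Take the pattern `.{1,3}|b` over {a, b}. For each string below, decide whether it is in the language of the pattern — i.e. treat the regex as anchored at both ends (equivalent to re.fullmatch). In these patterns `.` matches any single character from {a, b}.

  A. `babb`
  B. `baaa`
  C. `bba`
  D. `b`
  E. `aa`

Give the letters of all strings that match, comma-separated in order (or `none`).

C, D, E

A → no match
B → no match
C → match
D → match
E → match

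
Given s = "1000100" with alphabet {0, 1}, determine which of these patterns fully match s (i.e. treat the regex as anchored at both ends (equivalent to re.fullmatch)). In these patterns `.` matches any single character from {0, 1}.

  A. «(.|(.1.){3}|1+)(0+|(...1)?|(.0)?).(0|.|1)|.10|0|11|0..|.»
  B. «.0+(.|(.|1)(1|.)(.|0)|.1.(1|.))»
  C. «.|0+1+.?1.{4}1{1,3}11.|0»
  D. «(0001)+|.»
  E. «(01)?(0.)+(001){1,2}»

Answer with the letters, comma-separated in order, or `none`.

A, B

A → match
B → match
C → no match
D → no match
E → no match — must end with "001"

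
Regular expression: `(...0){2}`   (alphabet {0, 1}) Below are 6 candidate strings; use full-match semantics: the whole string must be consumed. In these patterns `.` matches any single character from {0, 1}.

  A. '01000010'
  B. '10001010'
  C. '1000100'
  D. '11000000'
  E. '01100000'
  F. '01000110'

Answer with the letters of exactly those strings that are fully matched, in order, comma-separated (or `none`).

A, B, D, E, F

A → match
B → match
C → no match
D → match
E → match
F → match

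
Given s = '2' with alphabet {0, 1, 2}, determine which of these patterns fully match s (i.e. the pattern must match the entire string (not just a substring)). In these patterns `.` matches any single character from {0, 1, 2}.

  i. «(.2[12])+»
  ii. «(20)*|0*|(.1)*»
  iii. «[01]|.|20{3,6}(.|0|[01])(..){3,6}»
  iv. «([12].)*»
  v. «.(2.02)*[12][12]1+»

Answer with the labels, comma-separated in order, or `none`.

i → no match
ii → no match
iii → match
iv → no match
v → no match — must end with '1'

iii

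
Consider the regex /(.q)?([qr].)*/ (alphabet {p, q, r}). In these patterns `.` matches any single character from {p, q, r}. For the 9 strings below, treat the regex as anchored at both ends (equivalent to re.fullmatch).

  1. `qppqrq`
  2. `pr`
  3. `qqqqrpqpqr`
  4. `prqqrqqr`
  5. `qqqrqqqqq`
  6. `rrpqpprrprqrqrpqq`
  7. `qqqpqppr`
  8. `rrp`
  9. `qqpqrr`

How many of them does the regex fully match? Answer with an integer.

1

1 → no match
2 → no match
3 → match
4 → no match
5 → no match
6 → no match
7 → no match
8 → no match
9 → no match
Total matched: 1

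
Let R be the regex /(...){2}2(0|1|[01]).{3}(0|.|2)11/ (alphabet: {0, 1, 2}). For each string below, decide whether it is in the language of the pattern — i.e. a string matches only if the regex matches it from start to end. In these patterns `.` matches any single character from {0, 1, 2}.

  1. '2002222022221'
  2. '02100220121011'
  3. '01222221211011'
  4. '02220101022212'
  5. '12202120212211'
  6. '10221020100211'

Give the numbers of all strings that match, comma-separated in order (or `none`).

2, 3, 5, 6

1 → no match — must end with '11'
2 → match
3 → match
4 → no match — must end with '11'
5 → match
6 → match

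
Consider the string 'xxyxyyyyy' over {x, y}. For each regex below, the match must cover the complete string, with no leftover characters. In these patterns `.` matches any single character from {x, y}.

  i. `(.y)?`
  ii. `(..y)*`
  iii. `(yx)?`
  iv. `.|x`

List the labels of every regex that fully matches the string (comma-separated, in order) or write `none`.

ii

i → no match
ii → match
iii → no match
iv → no match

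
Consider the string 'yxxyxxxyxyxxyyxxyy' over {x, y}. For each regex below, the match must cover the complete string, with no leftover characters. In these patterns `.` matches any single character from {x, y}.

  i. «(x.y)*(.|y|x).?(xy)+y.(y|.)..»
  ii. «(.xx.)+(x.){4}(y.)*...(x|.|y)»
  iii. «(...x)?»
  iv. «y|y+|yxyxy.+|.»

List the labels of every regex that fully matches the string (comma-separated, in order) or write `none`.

i → no match
ii → match
iii → no match
iv → no match

ii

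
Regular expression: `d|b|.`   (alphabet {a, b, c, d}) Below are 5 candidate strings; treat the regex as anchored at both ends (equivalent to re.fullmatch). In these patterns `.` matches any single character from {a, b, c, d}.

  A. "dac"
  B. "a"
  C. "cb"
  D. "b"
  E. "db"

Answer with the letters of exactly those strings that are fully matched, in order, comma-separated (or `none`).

A → no match
B → match
C → no match
D → match
E → no match

B, D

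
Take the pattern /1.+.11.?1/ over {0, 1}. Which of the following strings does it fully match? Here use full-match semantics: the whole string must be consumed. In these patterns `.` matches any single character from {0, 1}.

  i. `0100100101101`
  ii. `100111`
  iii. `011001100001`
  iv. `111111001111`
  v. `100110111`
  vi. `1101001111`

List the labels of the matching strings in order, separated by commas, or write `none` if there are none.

ii, iv, v, vi

i → no match — must start with `1`
ii → match
iii → no match — must start with `1`
iv → match
v → match
vi → match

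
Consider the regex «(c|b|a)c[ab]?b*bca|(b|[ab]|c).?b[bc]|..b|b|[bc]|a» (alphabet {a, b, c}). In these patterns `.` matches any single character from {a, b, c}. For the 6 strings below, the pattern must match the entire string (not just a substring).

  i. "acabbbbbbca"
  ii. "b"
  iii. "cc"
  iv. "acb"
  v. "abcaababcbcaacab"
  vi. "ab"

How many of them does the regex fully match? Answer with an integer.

i → match
ii → match
iii → no match
iv → match
v → no match
vi → no match
Total matched: 3

3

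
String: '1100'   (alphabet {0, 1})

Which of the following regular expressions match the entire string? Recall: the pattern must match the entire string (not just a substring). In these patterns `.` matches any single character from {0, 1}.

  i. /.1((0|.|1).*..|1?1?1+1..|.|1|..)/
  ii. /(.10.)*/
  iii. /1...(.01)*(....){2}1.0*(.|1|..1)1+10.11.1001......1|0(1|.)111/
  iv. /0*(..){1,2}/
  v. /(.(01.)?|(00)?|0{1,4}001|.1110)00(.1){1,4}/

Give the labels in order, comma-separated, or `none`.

i, ii, iv

i → match
ii → match
iii → no match
iv → match
v → no match — must end with '1'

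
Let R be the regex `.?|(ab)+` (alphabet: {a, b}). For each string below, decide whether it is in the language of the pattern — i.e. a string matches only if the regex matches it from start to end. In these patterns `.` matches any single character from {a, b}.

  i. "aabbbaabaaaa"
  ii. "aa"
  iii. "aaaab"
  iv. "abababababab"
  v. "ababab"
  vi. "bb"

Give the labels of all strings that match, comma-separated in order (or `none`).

iv, v

i → no match
ii → no match
iii → no match
iv → match
v → match
vi → no match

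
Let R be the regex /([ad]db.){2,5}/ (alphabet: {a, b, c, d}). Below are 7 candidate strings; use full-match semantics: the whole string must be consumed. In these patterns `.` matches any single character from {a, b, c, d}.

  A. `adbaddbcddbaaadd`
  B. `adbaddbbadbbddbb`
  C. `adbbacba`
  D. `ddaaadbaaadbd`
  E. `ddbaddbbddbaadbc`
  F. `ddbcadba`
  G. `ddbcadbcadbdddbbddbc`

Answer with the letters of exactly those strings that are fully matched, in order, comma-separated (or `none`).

B, E, F, G

A → no match
B → match
C → no match
D → no match
E → match
F → match
G → match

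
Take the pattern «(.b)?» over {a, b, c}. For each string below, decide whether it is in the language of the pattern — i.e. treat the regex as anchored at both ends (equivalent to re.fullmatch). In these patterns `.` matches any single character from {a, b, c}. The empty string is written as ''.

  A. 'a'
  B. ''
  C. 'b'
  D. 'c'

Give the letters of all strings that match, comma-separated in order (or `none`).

A → no match
B → match
C → no match
D → no match

B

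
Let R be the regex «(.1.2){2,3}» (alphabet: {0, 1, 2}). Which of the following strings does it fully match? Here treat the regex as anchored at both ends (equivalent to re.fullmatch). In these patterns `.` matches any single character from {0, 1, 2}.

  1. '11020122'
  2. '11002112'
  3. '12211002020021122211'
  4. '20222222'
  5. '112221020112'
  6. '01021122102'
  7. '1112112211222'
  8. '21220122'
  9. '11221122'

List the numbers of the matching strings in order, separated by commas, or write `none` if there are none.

1, 5, 8, 9

1 → match
2 → no match
3 → no match — must end with '2'
4 → no match
5 → match
6 → no match
7 → no match
8 → match
9 → match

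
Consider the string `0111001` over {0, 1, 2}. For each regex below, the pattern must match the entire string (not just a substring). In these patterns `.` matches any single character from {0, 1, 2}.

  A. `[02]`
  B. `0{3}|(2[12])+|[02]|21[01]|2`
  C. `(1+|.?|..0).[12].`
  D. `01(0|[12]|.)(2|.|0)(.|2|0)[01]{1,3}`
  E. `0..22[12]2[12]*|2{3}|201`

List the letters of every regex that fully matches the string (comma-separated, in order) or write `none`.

D

A → no match
B → no match
C → no match
D → match
E → no match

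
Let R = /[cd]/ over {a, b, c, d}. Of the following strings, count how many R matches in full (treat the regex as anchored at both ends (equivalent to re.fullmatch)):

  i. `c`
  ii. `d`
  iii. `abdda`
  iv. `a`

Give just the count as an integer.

2

i → match
ii → match
iii → no match
iv → no match
Total matched: 2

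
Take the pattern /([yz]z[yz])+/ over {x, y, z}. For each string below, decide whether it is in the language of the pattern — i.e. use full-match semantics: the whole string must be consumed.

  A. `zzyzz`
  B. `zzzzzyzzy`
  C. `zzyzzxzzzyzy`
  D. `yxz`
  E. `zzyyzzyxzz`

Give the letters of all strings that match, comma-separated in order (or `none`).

A → no match
B → match
C → no match
D → no match
E → no match

B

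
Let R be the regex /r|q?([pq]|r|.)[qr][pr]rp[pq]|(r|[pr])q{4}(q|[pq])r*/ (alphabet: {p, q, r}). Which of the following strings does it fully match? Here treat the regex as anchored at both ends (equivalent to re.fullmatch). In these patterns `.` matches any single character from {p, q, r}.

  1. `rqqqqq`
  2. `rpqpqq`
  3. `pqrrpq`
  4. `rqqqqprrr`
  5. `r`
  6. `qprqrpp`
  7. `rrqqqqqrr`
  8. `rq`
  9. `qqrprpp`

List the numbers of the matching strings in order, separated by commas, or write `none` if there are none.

1, 3, 4, 5, 9

1 → match
2 → no match
3 → match
4 → match
5 → match
6 → no match
7 → no match
8 → no match
9 → match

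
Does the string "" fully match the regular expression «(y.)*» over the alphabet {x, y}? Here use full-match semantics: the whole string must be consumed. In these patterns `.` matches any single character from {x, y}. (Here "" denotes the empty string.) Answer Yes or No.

Yes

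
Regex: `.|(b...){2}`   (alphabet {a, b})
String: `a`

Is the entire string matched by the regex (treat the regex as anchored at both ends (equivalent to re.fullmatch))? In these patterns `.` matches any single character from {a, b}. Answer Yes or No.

Yes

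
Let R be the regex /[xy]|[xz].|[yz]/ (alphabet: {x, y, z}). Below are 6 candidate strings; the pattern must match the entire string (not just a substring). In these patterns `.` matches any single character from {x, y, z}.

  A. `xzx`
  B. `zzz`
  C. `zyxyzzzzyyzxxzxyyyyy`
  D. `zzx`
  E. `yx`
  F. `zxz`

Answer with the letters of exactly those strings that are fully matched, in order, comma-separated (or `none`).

none

A. `xzx` → no match
B. `zzz` → no match
C → no match
D. `zzx` → no match
E. `yx` → no match
F. `zxz` → no match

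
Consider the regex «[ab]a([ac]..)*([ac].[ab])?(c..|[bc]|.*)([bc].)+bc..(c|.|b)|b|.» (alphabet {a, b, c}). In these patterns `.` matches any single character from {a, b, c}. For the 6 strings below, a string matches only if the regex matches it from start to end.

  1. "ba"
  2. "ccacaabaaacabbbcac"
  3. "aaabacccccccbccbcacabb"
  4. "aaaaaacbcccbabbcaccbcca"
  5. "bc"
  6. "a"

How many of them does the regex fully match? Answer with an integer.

1 → no match
2 → no match
3 → no match
4 → no match
5 → no match
6 → match
Total matched: 1

1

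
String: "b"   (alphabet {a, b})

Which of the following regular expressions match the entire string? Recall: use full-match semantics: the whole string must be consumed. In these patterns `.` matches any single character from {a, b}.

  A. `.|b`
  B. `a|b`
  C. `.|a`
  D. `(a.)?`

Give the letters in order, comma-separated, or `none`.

A, B, C

A → match
B → match
C → match
D → no match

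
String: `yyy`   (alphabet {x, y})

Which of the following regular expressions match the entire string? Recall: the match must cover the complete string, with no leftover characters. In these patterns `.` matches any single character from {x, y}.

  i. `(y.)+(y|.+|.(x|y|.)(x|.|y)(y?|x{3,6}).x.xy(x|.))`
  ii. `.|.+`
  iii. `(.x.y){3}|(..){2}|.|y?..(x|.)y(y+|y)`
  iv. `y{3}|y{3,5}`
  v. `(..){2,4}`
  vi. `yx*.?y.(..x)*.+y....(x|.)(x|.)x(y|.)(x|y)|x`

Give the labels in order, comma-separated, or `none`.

i, ii, iv

i → match
ii → match
iii → no match
iv → match
v → no match
vi → no match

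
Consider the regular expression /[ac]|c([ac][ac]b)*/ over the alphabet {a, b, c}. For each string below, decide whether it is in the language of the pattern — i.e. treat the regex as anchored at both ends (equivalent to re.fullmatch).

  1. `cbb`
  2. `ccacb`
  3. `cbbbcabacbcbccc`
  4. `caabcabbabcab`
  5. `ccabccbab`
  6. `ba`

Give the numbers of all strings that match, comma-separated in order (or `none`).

none

1 → no match
2 → no match
3 → no match
4 → no match
5 → no match
6 → no match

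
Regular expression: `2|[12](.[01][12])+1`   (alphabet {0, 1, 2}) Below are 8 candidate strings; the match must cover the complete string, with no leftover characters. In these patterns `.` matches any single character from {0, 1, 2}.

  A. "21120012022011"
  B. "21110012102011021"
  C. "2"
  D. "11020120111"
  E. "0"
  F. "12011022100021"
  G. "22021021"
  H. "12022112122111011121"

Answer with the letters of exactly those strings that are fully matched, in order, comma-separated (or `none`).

A → match
B → no match
C → match
D → match
E → no match
F → no match
G → match
H → match

A, C, D, G, H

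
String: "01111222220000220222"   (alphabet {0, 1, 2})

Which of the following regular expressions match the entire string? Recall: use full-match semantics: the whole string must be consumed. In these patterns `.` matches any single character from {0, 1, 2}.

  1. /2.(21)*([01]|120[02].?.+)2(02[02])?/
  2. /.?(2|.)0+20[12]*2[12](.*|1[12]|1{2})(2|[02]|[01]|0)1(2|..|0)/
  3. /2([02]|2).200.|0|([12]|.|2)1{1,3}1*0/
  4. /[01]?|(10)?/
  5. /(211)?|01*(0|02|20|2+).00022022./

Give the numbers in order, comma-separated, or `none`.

1 → no match — must start with "2"
2 → no match
3 → no match
4 → no match
5 → match

5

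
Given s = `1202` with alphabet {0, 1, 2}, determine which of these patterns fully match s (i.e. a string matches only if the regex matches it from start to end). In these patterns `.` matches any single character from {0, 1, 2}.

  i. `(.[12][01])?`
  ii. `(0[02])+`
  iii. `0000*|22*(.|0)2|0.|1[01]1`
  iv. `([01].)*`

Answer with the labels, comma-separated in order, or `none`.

iv

i → no match
ii → no match — must start with `0`
iii → no match
iv → match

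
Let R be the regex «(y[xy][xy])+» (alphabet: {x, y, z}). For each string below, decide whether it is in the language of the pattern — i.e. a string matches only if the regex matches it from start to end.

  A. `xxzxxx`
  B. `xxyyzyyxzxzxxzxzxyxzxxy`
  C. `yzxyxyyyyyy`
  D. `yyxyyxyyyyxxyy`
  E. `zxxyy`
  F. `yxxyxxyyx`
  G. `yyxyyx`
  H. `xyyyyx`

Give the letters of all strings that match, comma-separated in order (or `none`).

F, G

A. `xxzxxx` → no match — must start with `y`
B → no match — must start with `y`
C. `yzxyxyyyyyy` → no match
D → no match
E. `zxxyy` → no match — must start with `y`
F. `yxxyxxyyx` → match
G. `yyxyyx` → match
H. `xyyyyx` → no match — must start with `y`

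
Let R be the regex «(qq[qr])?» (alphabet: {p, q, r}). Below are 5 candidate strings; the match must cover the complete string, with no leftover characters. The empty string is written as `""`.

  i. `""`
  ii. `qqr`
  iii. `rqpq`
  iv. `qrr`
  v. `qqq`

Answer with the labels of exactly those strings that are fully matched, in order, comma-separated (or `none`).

i, ii, v

i → match
ii → match
iii → no match
iv → no match
v → match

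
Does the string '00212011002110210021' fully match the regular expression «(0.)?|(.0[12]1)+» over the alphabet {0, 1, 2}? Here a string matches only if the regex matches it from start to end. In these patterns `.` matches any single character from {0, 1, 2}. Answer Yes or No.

Yes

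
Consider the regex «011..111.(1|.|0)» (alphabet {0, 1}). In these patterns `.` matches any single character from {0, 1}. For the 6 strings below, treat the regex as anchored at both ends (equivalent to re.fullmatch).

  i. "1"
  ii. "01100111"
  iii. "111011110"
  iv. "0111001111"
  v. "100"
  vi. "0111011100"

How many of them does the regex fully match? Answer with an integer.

1

i → no match — must start with "011"
ii → no match
iii → no match — must start with "011"
iv → no match
v → no match — must start with "011"
vi → match
Total matched: 1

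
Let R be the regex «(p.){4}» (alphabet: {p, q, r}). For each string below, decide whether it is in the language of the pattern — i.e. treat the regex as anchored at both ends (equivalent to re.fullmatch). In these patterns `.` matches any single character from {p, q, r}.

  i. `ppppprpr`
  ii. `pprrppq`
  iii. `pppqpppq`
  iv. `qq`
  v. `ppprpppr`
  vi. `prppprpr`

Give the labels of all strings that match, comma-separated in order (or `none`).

i → match
ii → no match
iii → match
iv → no match — must start with `p`
v → match
vi → match

i, iii, v, vi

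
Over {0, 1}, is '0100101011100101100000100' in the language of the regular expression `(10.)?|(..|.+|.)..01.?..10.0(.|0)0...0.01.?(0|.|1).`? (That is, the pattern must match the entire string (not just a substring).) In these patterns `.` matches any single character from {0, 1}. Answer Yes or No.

No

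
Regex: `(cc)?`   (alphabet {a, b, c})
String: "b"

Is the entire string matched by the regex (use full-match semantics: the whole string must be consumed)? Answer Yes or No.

No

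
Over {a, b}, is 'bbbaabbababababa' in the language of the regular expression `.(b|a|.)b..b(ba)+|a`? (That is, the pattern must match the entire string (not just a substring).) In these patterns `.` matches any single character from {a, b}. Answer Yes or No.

Yes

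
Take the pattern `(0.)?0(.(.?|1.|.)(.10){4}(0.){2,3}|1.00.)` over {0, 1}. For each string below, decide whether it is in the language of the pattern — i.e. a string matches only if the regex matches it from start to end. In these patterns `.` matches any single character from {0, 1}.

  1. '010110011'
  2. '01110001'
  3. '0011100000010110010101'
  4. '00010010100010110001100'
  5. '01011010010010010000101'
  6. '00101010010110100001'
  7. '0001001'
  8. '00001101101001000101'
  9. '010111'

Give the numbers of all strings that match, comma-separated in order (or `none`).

5

1 → no match
2 → no match
3 → no match
4 → no match
5 → match
6 → no match
7 → no match
8 → no match
9 → no match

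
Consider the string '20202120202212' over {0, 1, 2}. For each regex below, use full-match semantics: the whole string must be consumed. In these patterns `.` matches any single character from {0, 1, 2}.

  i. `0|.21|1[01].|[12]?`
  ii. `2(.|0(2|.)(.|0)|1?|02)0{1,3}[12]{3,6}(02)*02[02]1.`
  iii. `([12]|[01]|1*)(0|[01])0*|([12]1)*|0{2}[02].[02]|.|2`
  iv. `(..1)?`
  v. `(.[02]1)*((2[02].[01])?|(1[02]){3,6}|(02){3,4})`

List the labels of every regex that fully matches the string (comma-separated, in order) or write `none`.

ii

i → no match
ii → match
iii → no match
iv → no match
v → no match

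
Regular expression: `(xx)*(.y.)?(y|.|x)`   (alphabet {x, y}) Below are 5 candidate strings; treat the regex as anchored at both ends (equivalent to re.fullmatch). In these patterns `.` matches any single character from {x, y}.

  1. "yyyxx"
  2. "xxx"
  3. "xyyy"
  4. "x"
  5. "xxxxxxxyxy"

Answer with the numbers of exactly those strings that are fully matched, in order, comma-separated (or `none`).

1. "yyyxx" → no match
2. "xxx" → match
3. "xyyy" → match
4. "x" → match
5. "xxxxxxxyxy" → match

2, 3, 4, 5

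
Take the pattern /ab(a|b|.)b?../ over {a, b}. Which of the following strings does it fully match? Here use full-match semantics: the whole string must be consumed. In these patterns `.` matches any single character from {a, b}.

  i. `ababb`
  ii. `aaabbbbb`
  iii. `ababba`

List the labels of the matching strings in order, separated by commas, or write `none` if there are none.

i → match
ii → no match — must start with `ab`
iii → match

i, iii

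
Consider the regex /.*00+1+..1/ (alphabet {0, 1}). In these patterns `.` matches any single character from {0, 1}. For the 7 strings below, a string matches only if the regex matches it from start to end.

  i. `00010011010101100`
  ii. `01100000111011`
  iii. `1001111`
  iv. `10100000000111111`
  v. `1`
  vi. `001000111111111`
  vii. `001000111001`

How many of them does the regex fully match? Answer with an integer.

i → no match — must end with `1`
ii → match
iii → match
iv → match
v → no match
vi → match
vii → match
Total matched: 5

5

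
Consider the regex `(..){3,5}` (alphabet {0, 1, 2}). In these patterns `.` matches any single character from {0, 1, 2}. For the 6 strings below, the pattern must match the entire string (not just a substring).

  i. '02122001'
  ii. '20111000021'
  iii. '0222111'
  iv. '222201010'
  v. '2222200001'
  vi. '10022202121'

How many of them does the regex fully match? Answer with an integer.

i. '02122001' → match
ii. '20111000021' → no match
iii. '0222111' → no match
iv. '222201010' → no match
v. '2222200001' → match
vi. '10022202121' → no match
Total matched: 2

2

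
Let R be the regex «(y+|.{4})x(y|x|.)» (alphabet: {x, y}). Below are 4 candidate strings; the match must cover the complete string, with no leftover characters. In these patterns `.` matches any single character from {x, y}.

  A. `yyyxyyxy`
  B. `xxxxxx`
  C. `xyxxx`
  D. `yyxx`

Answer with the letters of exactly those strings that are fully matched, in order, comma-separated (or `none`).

B, D

A → no match
B → match
C → no match
D → match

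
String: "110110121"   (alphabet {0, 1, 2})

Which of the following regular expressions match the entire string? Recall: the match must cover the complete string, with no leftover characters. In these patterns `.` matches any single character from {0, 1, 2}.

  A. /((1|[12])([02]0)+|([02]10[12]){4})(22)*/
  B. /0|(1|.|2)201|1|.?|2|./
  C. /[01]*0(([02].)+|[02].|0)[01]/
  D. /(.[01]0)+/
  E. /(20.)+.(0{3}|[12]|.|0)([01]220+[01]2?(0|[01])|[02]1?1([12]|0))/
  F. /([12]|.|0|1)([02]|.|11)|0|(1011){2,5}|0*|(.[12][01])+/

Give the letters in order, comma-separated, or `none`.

A → no match
B → no match
C → no match
D → no match — must end with "0"
E → no match — must start with "20"
F → match

F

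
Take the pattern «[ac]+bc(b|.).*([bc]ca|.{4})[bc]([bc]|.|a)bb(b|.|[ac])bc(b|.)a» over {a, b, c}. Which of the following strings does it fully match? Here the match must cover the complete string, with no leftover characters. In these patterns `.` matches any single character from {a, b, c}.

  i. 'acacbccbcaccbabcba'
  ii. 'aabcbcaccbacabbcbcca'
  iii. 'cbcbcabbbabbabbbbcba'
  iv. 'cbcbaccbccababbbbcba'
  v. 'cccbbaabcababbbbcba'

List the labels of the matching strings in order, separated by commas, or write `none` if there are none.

i → no match
ii → match
iii → match
iv → match
v → no match

ii, iii, iv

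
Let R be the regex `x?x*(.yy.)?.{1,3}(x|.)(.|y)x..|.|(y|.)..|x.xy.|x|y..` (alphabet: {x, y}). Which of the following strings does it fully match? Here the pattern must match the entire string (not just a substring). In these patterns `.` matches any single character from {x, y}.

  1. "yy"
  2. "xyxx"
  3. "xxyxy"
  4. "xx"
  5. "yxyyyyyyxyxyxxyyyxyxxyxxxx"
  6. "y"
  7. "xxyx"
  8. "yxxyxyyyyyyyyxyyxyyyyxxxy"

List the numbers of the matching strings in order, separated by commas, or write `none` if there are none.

6

1 → no match
2 → no match
3 → no match
4 → no match
5 → no match
6 → match
7 → no match
8 → no match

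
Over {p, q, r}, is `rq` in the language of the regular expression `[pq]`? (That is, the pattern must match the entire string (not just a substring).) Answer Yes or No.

No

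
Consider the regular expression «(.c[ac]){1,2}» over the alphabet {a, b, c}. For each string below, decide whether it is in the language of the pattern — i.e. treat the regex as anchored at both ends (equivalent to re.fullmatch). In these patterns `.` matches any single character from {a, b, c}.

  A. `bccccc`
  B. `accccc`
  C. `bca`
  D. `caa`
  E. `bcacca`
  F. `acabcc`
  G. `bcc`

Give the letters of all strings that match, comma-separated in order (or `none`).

A → match
B → match
C → match
D → no match
E → match
F → match
G → match

A, B, C, E, F, G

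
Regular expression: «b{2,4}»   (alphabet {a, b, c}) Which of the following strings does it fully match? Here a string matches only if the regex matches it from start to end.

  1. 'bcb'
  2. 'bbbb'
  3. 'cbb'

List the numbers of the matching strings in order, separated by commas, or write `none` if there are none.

1 → no match
2 → match
3 → no match — must start with 'b'

2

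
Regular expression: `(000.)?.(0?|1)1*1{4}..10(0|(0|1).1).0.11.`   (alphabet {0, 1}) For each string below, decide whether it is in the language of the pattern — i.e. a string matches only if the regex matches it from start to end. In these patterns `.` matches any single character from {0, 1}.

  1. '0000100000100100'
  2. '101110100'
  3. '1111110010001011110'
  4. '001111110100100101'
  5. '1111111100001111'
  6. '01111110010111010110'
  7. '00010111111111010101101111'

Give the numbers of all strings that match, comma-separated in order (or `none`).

1 → no match
2. '101110100' → no match
3 → no match
4 → no match
5 → match
6 → no match
7 → match

5, 7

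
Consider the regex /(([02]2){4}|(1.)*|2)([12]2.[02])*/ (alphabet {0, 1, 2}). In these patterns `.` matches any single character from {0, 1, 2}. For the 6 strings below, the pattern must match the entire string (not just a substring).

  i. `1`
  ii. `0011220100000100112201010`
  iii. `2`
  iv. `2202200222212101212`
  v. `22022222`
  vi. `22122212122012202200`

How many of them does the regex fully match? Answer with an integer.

i. `1` → no match
ii → no match
iii. `2` → match
iv → no match
v. `22022222` → match
vi → match
Total matched: 3

3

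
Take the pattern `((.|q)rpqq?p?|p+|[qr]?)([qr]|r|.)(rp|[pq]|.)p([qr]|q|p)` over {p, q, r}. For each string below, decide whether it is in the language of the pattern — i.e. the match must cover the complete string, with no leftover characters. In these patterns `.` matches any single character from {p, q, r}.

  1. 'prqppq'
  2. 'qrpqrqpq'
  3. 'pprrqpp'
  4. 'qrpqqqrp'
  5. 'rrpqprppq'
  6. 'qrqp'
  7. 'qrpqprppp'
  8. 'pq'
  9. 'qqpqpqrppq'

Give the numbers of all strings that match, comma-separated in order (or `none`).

1 → no match
2 → match
3 → no match
4 → no match
5 → match
6 → no match
7 → match
8 → no match
9 → no match

2, 5, 7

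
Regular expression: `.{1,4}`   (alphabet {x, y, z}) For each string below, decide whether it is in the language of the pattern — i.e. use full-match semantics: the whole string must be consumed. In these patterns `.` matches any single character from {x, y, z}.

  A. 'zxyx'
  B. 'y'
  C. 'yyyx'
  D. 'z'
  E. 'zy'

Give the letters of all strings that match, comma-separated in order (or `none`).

A, B, C, D, E

A → match
B → match
C → match
D → match
E → match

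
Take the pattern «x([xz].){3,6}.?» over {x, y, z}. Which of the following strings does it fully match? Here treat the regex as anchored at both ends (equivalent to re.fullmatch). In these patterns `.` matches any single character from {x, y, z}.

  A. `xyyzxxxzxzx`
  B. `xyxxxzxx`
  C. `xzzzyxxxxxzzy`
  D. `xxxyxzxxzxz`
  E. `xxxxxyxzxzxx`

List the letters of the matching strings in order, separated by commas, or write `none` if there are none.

C

A → no match
B → no match
C → match
D → no match
E → no match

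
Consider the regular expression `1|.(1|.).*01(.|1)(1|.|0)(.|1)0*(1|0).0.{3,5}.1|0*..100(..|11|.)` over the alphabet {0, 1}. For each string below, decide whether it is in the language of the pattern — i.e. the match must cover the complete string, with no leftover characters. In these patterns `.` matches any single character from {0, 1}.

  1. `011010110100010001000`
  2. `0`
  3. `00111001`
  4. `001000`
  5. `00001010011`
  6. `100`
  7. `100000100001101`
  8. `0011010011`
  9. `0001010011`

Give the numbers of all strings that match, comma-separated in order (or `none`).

3, 4, 5, 9

1 → no match
2 → no match
3 → match
4 → match
5 → match
6 → no match
7 → no match
8 → no match
9 → match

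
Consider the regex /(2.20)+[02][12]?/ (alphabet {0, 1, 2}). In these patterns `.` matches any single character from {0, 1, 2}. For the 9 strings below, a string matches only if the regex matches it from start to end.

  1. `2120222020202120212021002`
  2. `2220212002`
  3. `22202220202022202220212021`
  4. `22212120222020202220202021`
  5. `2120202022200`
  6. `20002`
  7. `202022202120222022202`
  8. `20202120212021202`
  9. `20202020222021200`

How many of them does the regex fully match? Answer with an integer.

1 → no match
2. `2220212002` → match
3 → match
4 → no match
5 → match
6. `20002` → no match
7 → match
8 → match
9 → match
Total matched: 6

6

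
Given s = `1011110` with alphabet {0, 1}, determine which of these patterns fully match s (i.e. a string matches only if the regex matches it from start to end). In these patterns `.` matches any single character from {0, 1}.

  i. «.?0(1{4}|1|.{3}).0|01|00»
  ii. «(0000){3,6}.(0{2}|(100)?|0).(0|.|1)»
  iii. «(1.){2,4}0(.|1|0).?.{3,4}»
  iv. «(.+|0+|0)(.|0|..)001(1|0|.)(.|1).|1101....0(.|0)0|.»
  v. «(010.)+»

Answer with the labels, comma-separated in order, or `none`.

i

i → match
ii → no match — must start with `0000`
iii → no match
iv → no match
v → no match — must start with `010`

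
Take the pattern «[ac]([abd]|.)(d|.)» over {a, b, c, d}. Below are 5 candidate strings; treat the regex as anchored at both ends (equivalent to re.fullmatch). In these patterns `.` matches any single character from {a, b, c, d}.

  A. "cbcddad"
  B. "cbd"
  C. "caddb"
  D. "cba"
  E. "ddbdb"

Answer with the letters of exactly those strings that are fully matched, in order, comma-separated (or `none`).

B, D

A → no match
B → match
C → no match
D → match
E → no match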